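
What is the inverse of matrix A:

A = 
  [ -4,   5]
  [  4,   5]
det(A) = (-4)(5) - (5)(4) = -40
For a 2×2 matrix, A⁻¹ = (1/det(A)) · [[d, -b], [-c, a]]
    = (-1/40) · [[5, -5], [-4, -4]]

A⁻¹ = 
  [-1/8,  1/8]
  [1/10, 1/10]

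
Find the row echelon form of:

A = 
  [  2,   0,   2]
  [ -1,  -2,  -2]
Row operations:
R2 → R2 + (1/2)·R1

Resulting echelon form:
REF = 
  [  2,   0,   2]
  [  0,  -2,  -1]

Rank = 2 (number of non-zero pivot rows).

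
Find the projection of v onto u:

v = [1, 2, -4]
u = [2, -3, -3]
v·u = (1)(2) + (2)(-3) + (-4)(-3) = 8
u·u = (2)² + (-3)² + (-3)² = 22
proj_u(v) = (v·u / u·u) × u = (8/22) × u = (4/11) × u

proj_u(v) = [8/11, -12/11, -12/11]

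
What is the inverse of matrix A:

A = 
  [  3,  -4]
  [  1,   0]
det(A) = (3)(0) - (-4)(1) = 4
For a 2×2 matrix, A⁻¹ = (1/det(A)) · [[d, -b], [-c, a]]
    = (1/4) · [[0, 4], [-1, 3]]

A⁻¹ = 
  [   0,    1]
  [-1/4,  3/4]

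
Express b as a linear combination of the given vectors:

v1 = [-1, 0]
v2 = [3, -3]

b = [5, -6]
c1 = 1, c2 = 2

b = 1·v1 + 2·v2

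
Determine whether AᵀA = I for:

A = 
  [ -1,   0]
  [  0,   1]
Yes

AᵀA = 
  [  1,   0]
  [  0,   1]
= I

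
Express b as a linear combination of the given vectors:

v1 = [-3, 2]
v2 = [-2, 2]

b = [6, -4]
c1 = -2, c2 = 0

b = -2·v1 + 0·v2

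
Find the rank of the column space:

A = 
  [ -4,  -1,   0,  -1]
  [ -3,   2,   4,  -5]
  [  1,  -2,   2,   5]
Row reduce:
R2 → R2 - (3/4)·R1
R3 → R3 + (1/4)·R1
R3 → R3 + (9/11)·R2
REF = 
  [   -4,    -1,     0,    -1]
  [    0,  11/4,     4, -17/4]
  [    0,     0, 58/11, 14/11]
Pivot columns: 1, 2, 3 → 3 pivots.
dim(Col(A)) = number of pivot columns = 3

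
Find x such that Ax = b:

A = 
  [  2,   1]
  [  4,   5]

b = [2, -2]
Row reduce the augmented matrix [A|b]:
R2 → R2 - (2)·R1
REF = 
  [  2,   1,   2]
  [  0,   3,  -6]

Back-substitution:
x₂ = (-6) / 3 = -2
x₁ = (2 - (1)(-2)) / 2 = 2

x = [2, -2]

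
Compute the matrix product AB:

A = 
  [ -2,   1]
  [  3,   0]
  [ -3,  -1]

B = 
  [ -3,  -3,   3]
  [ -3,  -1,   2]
AB = 
  [  3,   5,  -4]
  [ -9,  -9,   9]
  [ 12,  10, -11]

A is 3×2 and B is 2×3, so AB is 3×3. Each entry is (row of A)·(column of B):
AB[1,1] = (-2)(-3) + (1)(-3) = 3
AB[1,2] = (-2)(-3) + (1)(-1) = 5
AB[1,3] = (-2)(3) + (1)(2) = -4
AB[2,1] = (3)(-3) + (0)(-3) = -9
AB[2,2] = (3)(-3) + (0)(-1) = -9
AB[2,3] = (3)(3) + (0)(2) = 9
AB[3,1] = (-3)(-3) + (-1)(-3) = 12
AB[3,2] = (-3)(-3) + (-1)(-1) = 10
AB[3,3] = (-3)(3) + (-1)(2) = -11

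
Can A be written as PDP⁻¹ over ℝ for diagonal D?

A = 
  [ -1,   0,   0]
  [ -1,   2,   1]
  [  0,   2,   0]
Yes

Characteristic polynomial: det(λI - A) = λ³ - λ² - 4λ - 2
Testing integer divisors of the constant term: p(-1) = 0, so (λ + 1) is a factor:
p(λ) = (λ + 1)(λ² - 2λ - 2)
λ² - 2λ - 2 = 0  ⇒  λ = (2 ± √((-2)² - 4·(-2)))/2 = (2 ± √(12))/2
  = 1 + √3,  1 - √3
Eigenvalues: -1, 1 + √3, 1 - √3  (≈ -1, 2.732, -0.7321)
The two irrational eigenvalues are distinct (simple), so each has alg. mult. = geom. mult. = 1.
λ=-1: alg. mult. = 1, geom. mult. = 3 - rank(A - (-1)I) = 3 - 2 = 1
Sum of geometric multiplicities equals n, so A has n independent eigenvectors.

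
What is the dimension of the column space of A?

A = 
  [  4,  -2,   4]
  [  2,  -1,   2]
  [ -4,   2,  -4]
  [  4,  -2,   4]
dim(Col(A)) = 1

Row reduce:
R2 → R2 - (1/2)·R1
R3 → R3 + (1)·R1
R4 → R4 - (1)·R1
REF = 
  [  4,  -2,   4]
  [  0,   0,   0]
  [  0,   0,   0]
  [  0,   0,   0]
Pivot columns: 1 → 1 pivot.
dim(Col(A)) = number of pivot columns = 1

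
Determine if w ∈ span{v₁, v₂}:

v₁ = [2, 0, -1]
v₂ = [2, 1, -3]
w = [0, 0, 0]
Yes

Form the augmented matrix and row-reduce:
[v₁|v₂|w] = 
  [  2,   2,   0]
  [  0,   1,   0]
  [ -1,  -3,   0]
R3 → R3 + (1/2)·R1
R3 → R3 + (2)·R2
REF = 
  [  2,   2,   0]
  [  0,   1,   0]
  [  0,   0,   0]

No row of the form [0 0 | nonzero], so the system is consistent. Back-substitution gives c₁ = 0, c₂ = 0: w = (0)·v₁ + (0)·v₂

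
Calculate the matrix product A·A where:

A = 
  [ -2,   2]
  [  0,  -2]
A² = A·A:
A²[1,1] = (-2)(-2) + (2)(0) = 4
A²[1,2] = (-2)(2) + (2)(-2) = -8
A²[2,1] = (0)(-2) + (-2)(0) = 0
A²[2,2] = (0)(2) + (-2)(-2) = 4
A² = 
  [  4,  -8]
  [  0,   4]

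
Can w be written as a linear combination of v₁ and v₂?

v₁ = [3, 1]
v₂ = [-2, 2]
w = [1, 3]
Yes

Form the augmented matrix and row-reduce:
[v₁|v₂|w] = 
  [  3,  -2,   1]
  [  1,   2,   3]
R2 → R2 - (1/3)·R1
REF = 
  [  3,  -2,   1]
  [  0, 8/3, 8/3]

No row of the form [0 0 | nonzero], so the system is consistent. Back-substitution gives c₁ = 1, c₂ = 1: w = (1)·v₁ + (1)·v₂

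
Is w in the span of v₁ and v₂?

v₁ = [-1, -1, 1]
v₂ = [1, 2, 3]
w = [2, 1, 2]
No

Form the augmented matrix and row-reduce:
[v₁|v₂|w] = 
  [ -1,   1,   2]
  [ -1,   2,   1]
  [  1,   3,   2]
R2 → R2 - (1)·R1
R3 → R3 + (1)·R1
R3 → R3 - (4)·R2
REF = 
  [ -1,   1,   2]
  [  0,   1,  -1]
  [  0,   0,   8]

Row 3 reads [0 0 | 8], i.e. 0 = 8, so the system is inconsistent and w ∉ span{v₁, v₂}.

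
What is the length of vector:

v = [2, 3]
3.606

||v||₂ = √((2)² + (3)²) = √13 = 3.606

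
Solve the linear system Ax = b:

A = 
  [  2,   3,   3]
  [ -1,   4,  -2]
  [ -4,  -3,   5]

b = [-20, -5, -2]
x = [-1, -3, -3]

Row reduce the augmented matrix [A|b]:
R2 → R2 + (1/2)·R1
R3 → R3 + (2)·R1
R3 → R3 - (6/11)·R2
REF = 
  [      2,       3,       3,     -20]
  [      0,    11/2,    -1/2,     -15]
  [      0,       0,  124/11, -372/11]

Back-substitution:
x₃ = (-372/11) / (124/11) = -3
x₂ = (-15 - (-1/2)(-3)) / (11/2) = -3
x₁ = (-20 - (3)(-3) - (3)(-3)) / 2 = -1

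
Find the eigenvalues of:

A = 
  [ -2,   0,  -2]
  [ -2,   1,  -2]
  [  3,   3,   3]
Characteristic polynomial: det(λI - A) = λ³ - 2λ² + 7λ
The constant term is 0, so λ = 0 is a root: p(λ) = λ(λ² - 2λ + 7)
λ² - 2λ + 7 = 0  ⇒  λ = (2 ± √((-2)² - 4·(7)))/2 = (2 ± √(-24))/2
  = 1 + i√6,  1 - i√6

λ = 0, 1 + i√6, 1 - i√6  (≈ 0, 1 + 2.449i, 1 - 2.449i)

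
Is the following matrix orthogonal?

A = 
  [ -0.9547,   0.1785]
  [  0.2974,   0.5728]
No

AᵀA = 
  [  0.9999,  -0.0001]
  [ -0.0001,   0.3600]
≠ I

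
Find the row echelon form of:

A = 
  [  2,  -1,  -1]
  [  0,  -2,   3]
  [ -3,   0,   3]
Row operations:
R3 → R3 + (3/2)·R1
R3 → R3 - (3/4)·R2

Resulting echelon form:
REF = 
  [   2,   -1,   -1]
  [   0,   -2,    3]
  [   0,    0, -3/4]

Rank = 3 (number of non-zero pivot rows).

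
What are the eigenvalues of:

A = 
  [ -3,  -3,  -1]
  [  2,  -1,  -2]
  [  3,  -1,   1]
Characteristic polynomial: det(λI - A) = λ³ + 3λ² + 6λ - 32
Testing integer divisors of the constant term: p(2) = 0, so (λ - 2) is a factor:
p(λ) = (λ - 2)(λ² + 5λ + 16)
λ² + 5λ + 16 = 0  ⇒  λ = (-5 ± √((5)² - 4·(16)))/2 = (-5 ± √(-39))/2
  = (-5 + i√39)/2,  (-5 - i√39)/2

λ = 2, (-5 + i√39)/2, (-5 - i√39)/2  (≈ 2, -2.5 + 3.122i, -2.5 - 3.122i)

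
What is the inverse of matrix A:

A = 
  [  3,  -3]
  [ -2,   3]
det(A) = (3)(3) - (-3)(-2) = 3
For a 2×2 matrix, A⁻¹ = (1/det(A)) · [[d, -b], [-c, a]]
    = (1/3) · [[3, 3], [2, 3]]

A⁻¹ = 
  [  1,   1]
  [2/3,   1]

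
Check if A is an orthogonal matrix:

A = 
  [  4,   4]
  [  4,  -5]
No

AᵀA = 
  [ 32,  -4]
  [ -4,  41]
≠ I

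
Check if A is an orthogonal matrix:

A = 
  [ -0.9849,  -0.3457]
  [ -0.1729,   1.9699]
No

AᵀA = 
  [  0.9999,  -0.0001]
  [ -0.0001,   4]
≠ I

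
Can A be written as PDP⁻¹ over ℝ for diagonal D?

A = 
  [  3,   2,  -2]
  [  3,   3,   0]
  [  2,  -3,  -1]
No

Characteristic polynomial: det(λI - A) = λ³ - 5λ² + λ - 27
By the rational root theorem any rational root is an integer dividing 27; none of those is a root, so p(λ) has no rational roots and hence (being an irreducible cubic) no repeated roots.
Discriminant of the cubic: Δ = -30732
Δ < 0 ⇒ one real eigenvalue and a complex-conjugate pair: λ ≈ 5.665, -0.3324 + 2.158i, -0.3324 - 2.158i
Has complex eigenvalues (not diagonalizable over ℝ).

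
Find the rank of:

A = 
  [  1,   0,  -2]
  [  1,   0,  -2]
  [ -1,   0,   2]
Row reduce:
R2 → R2 - (1)·R1
R3 → R3 + (1)·R1
REF = 
  [  1,   0,  -2]
  [  0,   0,   0]
  [  0,   0,   0]
Pivot columns: 1 → 1 pivot.

rank(A) = 1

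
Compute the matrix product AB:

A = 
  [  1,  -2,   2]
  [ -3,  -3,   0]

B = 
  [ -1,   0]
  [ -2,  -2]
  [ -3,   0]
AB = 
  [ -3,   4]
  [  9,   6]

A is 2×3 and B is 3×2, so AB is 2×2. Each entry is (row of A)·(column of B):
AB[1,1] = (1)(-1) + (-2)(-2) + (2)(-3) = -3
AB[1,2] = (1)(0) + (-2)(-2) + (2)(0) = 4
AB[2,1] = (-3)(-1) + (-3)(-2) + (0)(-3) = 9
AB[2,2] = (-3)(0) + (-3)(-2) + (0)(0) = 6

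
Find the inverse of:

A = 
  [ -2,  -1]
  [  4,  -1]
det(A) = (-2)(-1) - (-1)(4) = 6
For a 2×2 matrix, A⁻¹ = (1/det(A)) · [[d, -b], [-c, a]]
    = (1/6) · [[-1, 1], [-4, -2]]

A⁻¹ = 
  [-1/6,  1/6]
  [-2/3, -1/3]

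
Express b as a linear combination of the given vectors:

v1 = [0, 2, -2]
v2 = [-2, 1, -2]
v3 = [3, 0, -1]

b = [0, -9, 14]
c1 = -3, c2 = -3, c3 = -2

b = -3·v1 + -3·v2 + -2·v3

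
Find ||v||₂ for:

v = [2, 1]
2.236

||v||₂ = √((2)² + (1)²) = √5 = 2.236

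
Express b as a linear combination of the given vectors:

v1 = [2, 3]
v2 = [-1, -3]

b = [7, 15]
c1 = 2, c2 = -3

b = 2·v1 + -3·v2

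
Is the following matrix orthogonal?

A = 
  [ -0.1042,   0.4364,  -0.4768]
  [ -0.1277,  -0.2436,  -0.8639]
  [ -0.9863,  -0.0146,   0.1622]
No

AᵀA = 
  [  1,   0,   0]
  [  0,   0.2500,   0]
  [  0,   0,   1]
≠ I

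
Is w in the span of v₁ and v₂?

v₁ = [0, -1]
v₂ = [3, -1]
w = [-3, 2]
Yes

Form the augmented matrix and row-reduce:
[v₁|v₂|w] = 
  [  0,   3,  -3]
  [ -1,  -1,   2]
Swap R1 ↔ R2
REF = 
  [ -1,  -1,   2]
  [  0,   3,  -3]

No row of the form [0 0 | nonzero], so the system is consistent. Back-substitution gives c₁ = -1, c₂ = -1: w = (-1)·v₁ + (-1)·v₂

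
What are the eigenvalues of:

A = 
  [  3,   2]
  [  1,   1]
λ = 2 + √3, 2 - √3  (≈ 3.732, 0.2679)

tr(A) = 4, det(A) = 1
Characteristic polynomial: λ² - tr(A)λ + det(A) = λ² - 4λ + 1
λ² - 4λ + 1 = 0  ⇒  λ = (4 ± √((-4)² - 4·(1)))/2 = (4 ± √(12))/2
  = 2 + √3,  2 - √3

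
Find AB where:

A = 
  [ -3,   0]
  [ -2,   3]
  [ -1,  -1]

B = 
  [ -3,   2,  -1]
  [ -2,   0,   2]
AB = 
  [  9,  -6,   3]
  [  0,  -4,   8]
  [  5,  -2,  -1]

A is 3×2 and B is 2×3, so AB is 3×3. Each entry is (row of A)·(column of B):
AB[1,1] = (-3)(-3) + (0)(-2) = 9
AB[1,2] = (-3)(2) + (0)(0) = -6
AB[1,3] = (-3)(-1) + (0)(2) = 3
AB[2,1] = (-2)(-3) + (3)(-2) = 0
AB[2,2] = (-2)(2) + (3)(0) = -4
AB[2,3] = (-2)(-1) + (3)(2) = 8
AB[3,1] = (-1)(-3) + (-1)(-2) = 5
AB[3,2] = (-1)(2) + (-1)(0) = -2
AB[3,3] = (-1)(-1) + (-1)(2) = -1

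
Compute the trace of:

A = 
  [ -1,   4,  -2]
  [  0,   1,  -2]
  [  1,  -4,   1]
1

tr(A) = -1 + 1 + 1 = 1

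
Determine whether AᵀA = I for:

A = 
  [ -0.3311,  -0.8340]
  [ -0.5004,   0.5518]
No

AᵀA = 
  [  0.3600,   0]
  [  0,   1]
≠ I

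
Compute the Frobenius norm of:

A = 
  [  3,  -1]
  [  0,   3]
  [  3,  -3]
||A||_F = 6.083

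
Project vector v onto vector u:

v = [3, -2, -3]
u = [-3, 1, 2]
v·u = (3)(-3) + (-2)(1) + (-3)(2) = -17
u·u = (-3)² + (1)² + (2)² = 14
proj_u(v) = (v·u / u·u) × u = (-17/14) × u

proj_u(v) = [51/14, -17/14, -17/7]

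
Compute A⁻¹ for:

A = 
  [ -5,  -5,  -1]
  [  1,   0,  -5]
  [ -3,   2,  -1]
det(A) = (-5)·((0)(-1) - (-5)(2)) - (-5)·((1)(-1) - (-5)(-3)) + (-1)·((1)(2) - (0)(-3))
  = (-5)(10) - (-5)(-16) + (-1)(2)
  = -132
det(A) = -132 ≠ 0, so A is invertible.

Cofactors Cᵢⱼ = (-1)ⁱ⁺ʲ·Mᵢⱼ:
C = 
  [ 10,  16,   2]
  [ -7,   2,  25]
  [ 25, -26,   5]

adj(A) = Cᵀ:
adj(A) = 
  [ 10,  -7,  25]
  [ 16,   2, -26]
  [  2,  25,   5]

A⁻¹ = (-1/132) · adj(A):
A⁻¹ = 
  [  -5/66,   7/132, -25/132]
  [  -4/33,   -1/66,   13/66]
  [  -1/66, -25/132,  -5/132]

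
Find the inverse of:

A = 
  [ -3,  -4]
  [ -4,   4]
det(A) = (-3)(4) - (-4)(-4) = -28
For a 2×2 matrix, A⁻¹ = (1/det(A)) · [[d, -b], [-c, a]]
    = (-1/28) · [[4, 4], [4, -3]]

A⁻¹ = 
  [-1/7, -1/7]
  [-1/7, 3/28]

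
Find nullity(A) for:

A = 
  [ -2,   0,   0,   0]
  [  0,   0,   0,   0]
nullity(A) = 3

Row reduce:
(no row operations needed)
REF = 
  [ -2,   0,   0,   0]
  [  0,   0,   0,   0]
Pivot columns: 1 → 1 pivot.
rank(A) = 1, so nullity(A) = 4 - 1 = 3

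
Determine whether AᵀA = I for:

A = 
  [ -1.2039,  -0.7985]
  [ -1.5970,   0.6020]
No

AᵀA = 
  [  3.9998,  -0.0001]
  [ -0.0001,   1]
≠ I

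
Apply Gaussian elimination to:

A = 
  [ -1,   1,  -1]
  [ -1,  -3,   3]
Row operations:
R2 → R2 - (1)·R1

Resulting echelon form:
REF = 
  [ -1,   1,  -1]
  [  0,  -4,   4]

Rank = 2 (number of non-zero pivot rows).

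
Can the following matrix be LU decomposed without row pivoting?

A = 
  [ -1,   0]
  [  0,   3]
Yes.
A[1,1] = -1 ≠ 0, so Gaussian elimination proceeds without a row swap: multiplier ℓ₂₁ = (0)/(-1) = 0, and U[2,2] = 3 - (0)(0) = 3.
L = 
  [  1,   0]
  [  0,   1]
U = 
  [ -1,   0]
  [  0,   3]
Check row 2 of LU: [(0)(-1), (0)(0) + 3] = [0, 3] = row 2 of A ✓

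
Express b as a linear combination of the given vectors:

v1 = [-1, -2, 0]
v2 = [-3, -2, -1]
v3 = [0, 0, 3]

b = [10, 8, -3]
c1 = -1, c2 = -3, c3 = -2

b = -1·v1 + -3·v2 + -2·v3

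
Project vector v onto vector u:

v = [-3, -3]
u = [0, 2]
proj_u(v) = [0, -3]

v·u = (-3)(0) + (-3)(2) = -6
u·u = (0)² + (2)² = 4
proj_u(v) = (v·u / u·u) × u = (-6/4) × u = (-3/2) × u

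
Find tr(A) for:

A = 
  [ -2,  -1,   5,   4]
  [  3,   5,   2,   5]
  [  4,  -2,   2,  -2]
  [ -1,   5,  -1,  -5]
0

tr(A) = -2 + 5 + 2 + -5 = 0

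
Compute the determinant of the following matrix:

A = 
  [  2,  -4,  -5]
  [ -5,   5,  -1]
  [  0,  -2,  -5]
Cofactor expansion along row 1:
det(A) = (2)·((5)(-5) - (-1)(-2)) - (-4)·((-5)(-5) - (-1)(0)) + (-5)·((-5)(-2) - (5)(0))
  = (2)(-27) - (-4)(25) + (-5)(10)
  = -4

det(A) = -4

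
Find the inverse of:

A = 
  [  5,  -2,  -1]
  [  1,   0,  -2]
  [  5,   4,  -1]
det(A) = (5)·((0)(-1) - (-2)(4)) - (-2)·((1)(-1) - (-2)(5)) + (-1)·((1)(4) - (0)(5))
  = (5)(8) - (-2)(9) + (-1)(4)
  = 54
det(A) = 54 ≠ 0, so A is invertible.

Cofactors Cᵢⱼ = (-1)ⁱ⁺ʲ·Mᵢⱼ:
C = 
  [  8,  -9,   4]
  [ -6,   0, -30]
  [  4,   9,   2]

adj(A) = Cᵀ:
adj(A) = 
  [  8,  -6,   4]
  [ -9,   0,   9]
  [  4, -30,   2]

A⁻¹ = (1/54) · adj(A):
A⁻¹ = 
  [4/27, -1/9, 2/27]
  [-1/6,    0,  1/6]
  [2/27, -5/9, 1/27]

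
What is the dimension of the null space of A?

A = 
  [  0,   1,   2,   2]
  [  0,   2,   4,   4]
nullity(A) = 3

Row reduce:
R2 → R2 - (2)·R1
REF = 
  [  0,   1,   2,   2]
  [  0,   0,   0,   0]
Pivot columns: 2 → 1 pivot.
rank(A) = 1, so nullity(A) = 4 - 1 = 3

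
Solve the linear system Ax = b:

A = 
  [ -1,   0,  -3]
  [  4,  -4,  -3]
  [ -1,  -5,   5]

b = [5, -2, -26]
x = [1, 3, -2]

Row reduce the augmented matrix [A|b]:
R2 → R2 + (4)·R1
R3 → R3 - (1)·R1
R3 → R3 - (5/4)·R2
REF = 
  [    -1,      0,     -3,      5]
  [     0,     -4,    -15,     18]
  [     0,      0,  107/4, -107/2]

Back-substitution:
x₃ = (-107/2) / (107/4) = -2
x₂ = (18 - (-15)(-2)) / (-4) = 3
x₁ = (5 - (0)(3) - (-3)(-2)) / (-1) = 1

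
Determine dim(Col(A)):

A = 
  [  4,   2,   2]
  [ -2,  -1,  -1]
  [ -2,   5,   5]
dim(Col(A)) = 2

Row reduce:
R2 → R2 + (1/2)·R1
R3 → R3 + (1/2)·R1
Swap R2 ↔ R3
REF = 
  [  4,   2,   2]
  [  0,   6,   6]
  [  0,   0,   0]
Pivot columns: 1, 2 → 2 pivots.
dim(Col(A)) = number of pivot columns = 2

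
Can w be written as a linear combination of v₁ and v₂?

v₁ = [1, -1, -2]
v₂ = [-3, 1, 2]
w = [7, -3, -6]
Yes

Form the augmented matrix and row-reduce:
[v₁|v₂|w] = 
  [  1,  -3,   7]
  [ -1,   1,  -3]
  [ -2,   2,  -6]
R2 → R2 + (1)·R1
R3 → R3 + (2)·R1
R3 → R3 - (2)·R2
REF = 
  [  1,  -3,   7]
  [  0,  -2,   4]
  [  0,   0,   0]

No row of the form [0 0 | nonzero], so the system is consistent. Back-substitution gives c₁ = 1, c₂ = -2: w = (1)·v₁ + (-2)·v₂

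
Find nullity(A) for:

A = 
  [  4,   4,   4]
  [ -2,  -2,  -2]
nullity(A) = 2

Row reduce:
R2 → R2 + (1/2)·R1
REF = 
  [  4,   4,   4]
  [  0,   0,   0]
Pivot columns: 1 → 1 pivot.
rank(A) = 1, so nullity(A) = 3 - 1 = 2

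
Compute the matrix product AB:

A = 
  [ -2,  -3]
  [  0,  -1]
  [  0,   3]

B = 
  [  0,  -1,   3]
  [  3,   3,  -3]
A is 3×2 and B is 2×3, so AB is 3×3. Each entry is (row of A)·(column of B):
AB[1,1] = (-2)(0) + (-3)(3) = -9
AB[1,2] = (-2)(-1) + (-3)(3) = -7
AB[1,3] = (-2)(3) + (-3)(-3) = 3
AB[2,1] = (0)(0) + (-1)(3) = -3
AB[2,2] = (0)(-1) + (-1)(3) = -3
AB[2,3] = (0)(3) + (-1)(-3) = 3
AB[3,1] = (0)(0) + (3)(3) = 9
AB[3,2] = (0)(-1) + (3)(3) = 9
AB[3,3] = (0)(3) + (3)(-3) = -9

AB = 
  [ -9,  -7,   3]
  [ -3,  -3,   3]
  [  9,   9,  -9]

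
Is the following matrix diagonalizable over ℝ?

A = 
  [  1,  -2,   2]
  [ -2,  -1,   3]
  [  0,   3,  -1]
Yes

Characteristic polynomial: det(λI - A) = λ³ + λ² - 14λ + 16
Testing integer divisors of the constant term: p(2) = 0, so (λ - 2) is a factor:
p(λ) = (λ - 2)(λ² + 3λ - 8)
λ² + 3λ - 8 = 0  ⇒  λ = (-3 ± √((3)² - 4·(-8)))/2 = (-3 ± √(41))/2
  = (-3 + √41)/2,  (-3 - √41)/2
Eigenvalues: 2, (-3 + √41)/2, (-3 - √41)/2  (≈ 2, 1.702, -4.702)
The two irrational eigenvalues are distinct (simple), so each has alg. mult. = geom. mult. = 1.
λ=2: alg. mult. = 1, geom. mult. = 3 - rank(A - (2)I) = 3 - 2 = 1
Sum of geometric multiplicities equals n, so A has n independent eigenvectors.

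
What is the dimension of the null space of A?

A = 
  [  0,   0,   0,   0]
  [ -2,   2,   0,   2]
nullity(A) = 3

Row reduce:
Swap R1 ↔ R2
REF = 
  [ -2,   2,   0,   2]
  [  0,   0,   0,   0]
Pivot columns: 1 → 1 pivot.
rank(A) = 1, so nullity(A) = 4 - 1 = 3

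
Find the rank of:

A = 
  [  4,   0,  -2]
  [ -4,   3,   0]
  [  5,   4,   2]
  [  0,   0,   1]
Row reduce:
R2 → R2 + (1)·R1
R3 → R3 - (5/4)·R1
R3 → R3 - (4/3)·R2
R4 → R4 - (6/43)·R3
REF = 
  [   4,    0,   -2]
  [   0,    3,   -2]
  [   0,    0, 43/6]
  [   0,    0,    0]
Pivot columns: 1, 2, 3 → 3 pivots.

rank(A) = 3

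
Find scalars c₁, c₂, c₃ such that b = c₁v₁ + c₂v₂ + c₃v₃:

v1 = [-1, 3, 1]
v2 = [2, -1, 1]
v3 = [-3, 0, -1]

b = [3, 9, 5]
c1 = 3, c2 = 0, c3 = -2

b = 3·v1 + 0·v2 + -2·v3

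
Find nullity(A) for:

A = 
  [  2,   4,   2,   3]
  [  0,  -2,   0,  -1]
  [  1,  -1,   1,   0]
nullity(A) = 2

Row reduce:
R3 → R3 - (1/2)·R1
R3 → R3 - (3/2)·R2
REF = 
  [  2,   4,   2,   3]
  [  0,  -2,   0,  -1]
  [  0,   0,   0,   0]
Pivot columns: 1, 2 → 2 pivots.
rank(A) = 2, so nullity(A) = 4 - 2 = 2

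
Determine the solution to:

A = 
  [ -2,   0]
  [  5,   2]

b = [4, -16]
x = [-2, -3]

Row reduce the augmented matrix [A|b]:
R2 → R2 + (5/2)·R1
REF = 
  [ -2,   0,   4]
  [  0,   2,  -6]

Back-substitution:
x₂ = (-6) / 2 = -3
x₁ = (4 - (0)(-3)) / (-2) = -2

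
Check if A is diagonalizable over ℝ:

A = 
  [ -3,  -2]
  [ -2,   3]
Yes

tr(A) = 0, det(A) = -13
Characteristic polynomial: λ² - tr(A)λ + det(A) = λ² - 13
λ² - 13 = 0  ⇒  λ = (0 ± √((0)² - 4·(-13)))/2 = (0 ± √(52))/2
  = √13,  -√13
Eigenvalues: √13, -√13  (≈ 3.606, -3.606)
The two irrational eigenvalues are distinct (simple), so each has alg. mult. = geom. mult. = 1.
Sum of geometric multiplicities equals n, so A has n independent eigenvectors.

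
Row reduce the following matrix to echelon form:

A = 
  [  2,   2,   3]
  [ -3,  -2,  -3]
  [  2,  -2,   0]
Row operations:
R2 → R2 + (3/2)·R1
R3 → R3 - (1)·R1
R3 → R3 + (4)·R2

Resulting echelon form:
REF = 
  [  2,   2,   3]
  [  0,   1, 3/2]
  [  0,   0,   3]

Rank = 3 (number of non-zero pivot rows).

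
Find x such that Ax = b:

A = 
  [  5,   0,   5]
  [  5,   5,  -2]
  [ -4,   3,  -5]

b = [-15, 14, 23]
x = [-1, 3, -2]

Row reduce the augmented matrix [A|b]:
R2 → R2 - (1)·R1
R3 → R3 + (4/5)·R1
R3 → R3 - (3/5)·R2
REF = 
  [    5,     0,     5,   -15]
  [    0,     5,    -7,    29]
  [    0,     0,  16/5, -32/5]

Back-substitution:
x₃ = (-32/5) / (16/5) = -2
x₂ = (29 - (-7)(-2)) / 5 = 3
x₁ = (-15 - (0)(3) - (5)(-2)) / 5 = -1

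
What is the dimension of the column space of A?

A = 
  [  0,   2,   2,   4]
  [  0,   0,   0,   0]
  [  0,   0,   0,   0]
dim(Col(A)) = 1

Row reduce:
(no row operations needed)
REF = 
  [  0,   2,   2,   4]
  [  0,   0,   0,   0]
  [  0,   0,   0,   0]
Pivot columns: 2 → 1 pivot.
dim(Col(A)) = number of pivot columns = 1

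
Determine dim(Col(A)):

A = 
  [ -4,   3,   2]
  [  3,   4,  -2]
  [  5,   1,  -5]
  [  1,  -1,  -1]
dim(Col(A)) = 3

Row reduce:
R2 → R2 + (3/4)·R1
R3 → R3 + (5/4)·R1
R4 → R4 + (1/4)·R1
R3 → R3 - (19/25)·R2
R4 → R4 + (1/25)·R2
R4 → R4 - (13/53)·R3
REF = 
  [    -4,      3,      2]
  [     0,   25/4,   -1/2]
  [     0,      0, -53/25]
  [     0,      0,      0]
Pivot columns: 1, 2, 3 → 3 pivots.
dim(Col(A)) = number of pivot columns = 3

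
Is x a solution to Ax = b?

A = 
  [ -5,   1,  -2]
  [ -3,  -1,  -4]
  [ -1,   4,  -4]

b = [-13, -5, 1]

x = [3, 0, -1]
Yes

Ax = [-13, -5, 1] = b ✓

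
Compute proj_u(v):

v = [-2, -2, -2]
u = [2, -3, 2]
proj_u(v) = [-4/17, 6/17, -4/17]

v·u = (-2)(2) + (-2)(-3) + (-2)(2) = -2
u·u = (2)² + (-3)² + (2)² = 17
proj_u(v) = (v·u / u·u) × u = (-2/17) × u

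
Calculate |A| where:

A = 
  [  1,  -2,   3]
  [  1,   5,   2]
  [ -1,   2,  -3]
0

Cofactor expansion along row 1:
det(A) = (1)·((5)(-3) - (2)(2)) - (-2)·((1)(-3) - (2)(-1)) + (3)·((1)(2) - (5)(-1))
  = (1)(-19) - (-2)(-1) + (3)(7)
  = 0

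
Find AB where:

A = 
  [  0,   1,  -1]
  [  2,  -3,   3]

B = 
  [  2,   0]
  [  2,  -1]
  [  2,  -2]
AB = 
  [  0,   1]
  [  4,  -3]

A is 2×3 and B is 3×2, so AB is 2×2. Each entry is (row of A)·(column of B):
AB[1,1] = (0)(2) + (1)(2) + (-1)(2) = 0
AB[1,2] = (0)(0) + (1)(-1) + (-1)(-2) = 1
AB[2,1] = (2)(2) + (-3)(2) + (3)(2) = 4
AB[2,2] = (2)(0) + (-3)(-1) + (3)(-2) = -3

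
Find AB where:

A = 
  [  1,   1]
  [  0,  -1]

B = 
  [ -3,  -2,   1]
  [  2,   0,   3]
AB = 
  [ -1,  -2,   4]
  [ -2,   0,  -3]

A is 2×2 and B is 2×3, so AB is 2×3. Each entry is (row of A)·(column of B):
AB[1,1] = (1)(-3) + (1)(2) = -1
AB[1,2] = (1)(-2) + (1)(0) = -2
AB[1,3] = (1)(1) + (1)(3) = 4
AB[2,1] = (0)(-3) + (-1)(2) = -2
AB[2,2] = (0)(-2) + (-1)(0) = 0
AB[2,3] = (0)(1) + (-1)(3) = -3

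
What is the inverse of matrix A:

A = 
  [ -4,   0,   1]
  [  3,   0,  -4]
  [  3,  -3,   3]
det(A) = (-4)·((0)(3) - (-4)(-3)) - (0)·((3)(3) - (-4)(3)) + (1)·((3)(-3) - (0)(3))
  = (-4)(-12) - (0)(21) + (1)(-9)
  = 39
det(A) = 39 ≠ 0, so A is invertible.

Cofactors Cᵢⱼ = (-1)ⁱ⁺ʲ·Mᵢⱼ:
C = 
  [-12, -21,  -9]
  [ -3, -15, -12]
  [  0, -13,   0]

adj(A) = Cᵀ:
adj(A) = 
  [-12,  -3,   0]
  [-21, -15, -13]
  [ -9, -12,   0]

A⁻¹ = (1/39) · adj(A):
A⁻¹ = 
  [-4/13, -1/13,     0]
  [-7/13, -5/13,  -1/3]
  [-3/13, -4/13,     0]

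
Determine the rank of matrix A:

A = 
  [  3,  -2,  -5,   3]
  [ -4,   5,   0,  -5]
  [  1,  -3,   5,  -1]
Row reduce:
R2 → R2 + (4/3)·R1
R3 → R3 - (1/3)·R1
R3 → R3 + (1)·R2
REF = 
  [    3,    -2,    -5,     3]
  [    0,   7/3, -20/3,    -1]
  [    0,     0,     0,    -3]
Pivot columns: 1, 2, 4 → 3 pivots.

rank(A) = 3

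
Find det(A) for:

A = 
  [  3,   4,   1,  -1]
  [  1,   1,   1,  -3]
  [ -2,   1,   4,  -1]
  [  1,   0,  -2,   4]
-25

Cofactor expansion along row 1: det(A) = a₁₁M₁₁ - a₁₂M₁₂ + a₁₃M₁₃ - a₁₄M₁₄

M₁₁ = det[[1, 1, -3]; [1, 4, -1]; [0, -2, 4]]
  = (1)·((4)(4) - (-1)(-2)) - (1)·((1)(4) - (-1)(0)) + (-3)·((1)(-2) - (4)(0))
  = (1)(14) - (1)(4) + (-3)(-2)
  = 16
M₁₂ = det[[1, 1, -3]; [-2, 4, -1]; [1, -2, 4]]
  = (1)·((4)(4) - (-1)(-2)) - (1)·((-2)(4) - (-1)(1)) + (-3)·((-2)(-2) - (4)(1))
  = (1)(14) - (1)(-7) + (-3)(0)
  = 21
M₁₃ = det[[1, 1, -3]; [-2, 1, -1]; [1, 0, 4]]
  = (1)·((1)(4) - (-1)(0)) - (1)·((-2)(4) - (-1)(1)) + (-3)·((-2)(0) - (1)(1))
  = (1)(4) - (1)(-7) + (-3)(-1)
  = 14
M₁₄ = det[[1, 1, 1]; [-2, 1, 4]; [1, 0, -2]]
  = (1)·((1)(-2) - (4)(0)) - (1)·((-2)(-2) - (4)(1)) + (1)·((-2)(0) - (1)(1))
  = (1)(-2) - (1)(0) + (1)(-1)
  = -3

det(A) = (3)(16) - (4)(21) + (1)(14) - (-1)(-3) = -25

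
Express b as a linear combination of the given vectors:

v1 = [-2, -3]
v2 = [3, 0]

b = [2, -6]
c1 = 2, c2 = 2

b = 2·v1 + 2·v2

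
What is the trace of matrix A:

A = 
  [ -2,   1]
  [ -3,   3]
1

tr(A) = -2 + 3 = 1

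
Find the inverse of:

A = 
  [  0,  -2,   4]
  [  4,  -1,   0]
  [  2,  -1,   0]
det(A) = (0)·((-1)(0) - (0)(-1)) - (-2)·((4)(0) - (0)(2)) + (4)·((4)(-1) - (-1)(2))
  = (0)(0) - (-2)(0) + (4)(-2)
  = -8
det(A) = -8 ≠ 0, so A is invertible.

Cofactors Cᵢⱼ = (-1)ⁱ⁺ʲ·Mᵢⱼ:
C = 
  [  0,   0,  -2]
  [ -4,  -8,  -4]
  [  4,  16,   8]

adj(A) = Cᵀ:
adj(A) = 
  [  0,  -4,   4]
  [  0,  -8,  16]
  [ -2,  -4,   8]

A⁻¹ = (-1/8) · adj(A):
A⁻¹ = 
  [   0,  1/2, -1/2]
  [   0,    1,   -2]
  [ 1/4,  1/2,   -1]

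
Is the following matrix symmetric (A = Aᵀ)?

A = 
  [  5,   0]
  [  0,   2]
Yes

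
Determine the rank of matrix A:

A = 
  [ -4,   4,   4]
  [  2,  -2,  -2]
Row reduce:
R2 → R2 + (1/2)·R1
REF = 
  [ -4,   4,   4]
  [  0,   0,   0]
Pivot columns: 1 → 1 pivot.

rank(A) = 1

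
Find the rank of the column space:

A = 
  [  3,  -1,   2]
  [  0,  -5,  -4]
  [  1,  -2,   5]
dim(Col(A)) = 3

Row reduce:
R3 → R3 - (1/3)·R1
R3 → R3 - (1/3)·R2
REF = 
  [   3,   -1,    2]
  [   0,   -5,   -4]
  [   0,    0, 17/3]
Pivot columns: 1, 2, 3 → 3 pivots.
dim(Col(A)) = number of pivot columns = 3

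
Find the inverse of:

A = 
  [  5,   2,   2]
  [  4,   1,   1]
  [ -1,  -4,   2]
det(A) = (5)·((1)(2) - (1)(-4)) - (2)·((4)(2) - (1)(-1)) + (2)·((4)(-4) - (1)(-1))
  = (5)(6) - (2)(9) + (2)(-15)
  = -18
det(A) = -18 ≠ 0, so A is invertible.

Cofactors Cᵢⱼ = (-1)ⁱ⁺ʲ·Mᵢⱼ:
C = 
  [  6,  -9, -15]
  [-12,  12,  18]
  [  0,   3,  -3]

adj(A) = Cᵀ:
adj(A) = 
  [  6, -12,   0]
  [ -9,  12,   3]
  [-15,  18,  -3]

A⁻¹ = (-1/18) · adj(A):
A⁻¹ = 
  [-1/3,  2/3,    0]
  [ 1/2, -2/3, -1/6]
  [ 5/6,   -1,  1/6]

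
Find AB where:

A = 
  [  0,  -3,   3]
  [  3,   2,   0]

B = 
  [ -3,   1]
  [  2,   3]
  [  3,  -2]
A is 2×3 and B is 3×2, so AB is 2×2. Each entry is (row of A)·(column of B):
AB[1,1] = (0)(-3) + (-3)(2) + (3)(3) = 3
AB[1,2] = (0)(1) + (-3)(3) + (3)(-2) = -15
AB[2,1] = (3)(-3) + (2)(2) + (0)(3) = -5
AB[2,2] = (3)(1) + (2)(3) + (0)(-2) = 9

AB = 
  [  3, -15]
  [ -5,   9]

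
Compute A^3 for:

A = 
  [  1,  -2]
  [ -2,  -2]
A^3 = 
  [  1, -14]
  [-14, -20]

A² = A·A:
A²[1,1] = (1)(1) + (-2)(-2) = 5
A²[1,2] = (1)(-2) + (-2)(-2) = 2
A²[2,1] = (-2)(1) + (-2)(-2) = 2
A²[2,2] = (-2)(-2) + (-2)(-2) = 8
A² = 
  [  5,   2]
  [  2,   8]

A^3 = A^2·A:
A^3[1,1] = (5)(1) + (2)(-2) = 1
A^3[1,2] = (5)(-2) + (2)(-2) = -14
A^3[2,1] = (2)(1) + (8)(-2) = -14
A^3[2,2] = (2)(-2) + (8)(-2) = -20
A^3 = 
  [  1, -14]
  [-14, -20]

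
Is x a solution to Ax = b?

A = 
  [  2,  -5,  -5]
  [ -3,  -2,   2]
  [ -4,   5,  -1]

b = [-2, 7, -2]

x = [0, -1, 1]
No

Ax = [0, 4, -6] ≠ b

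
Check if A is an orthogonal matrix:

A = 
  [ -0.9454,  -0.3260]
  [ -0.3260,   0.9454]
Yes

AᵀA = 
  [  1.0001,   0]
  [  0,   1.0001]
≈ I (equal to I up to the 4-dp rounding of the entries)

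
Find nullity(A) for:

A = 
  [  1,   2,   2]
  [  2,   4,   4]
nullity(A) = 2

Row reduce:
R2 → R2 - (2)·R1
REF = 
  [  1,   2,   2]
  [  0,   0,   0]
Pivot columns: 1 → 1 pivot.
rank(A) = 1, so nullity(A) = 3 - 1 = 2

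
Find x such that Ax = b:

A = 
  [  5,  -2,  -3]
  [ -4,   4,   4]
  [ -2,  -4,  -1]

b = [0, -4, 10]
Row reduce the augmented matrix [A|b]:
R2 → R2 + (4/5)·R1
R3 → R3 + (2/5)·R1
R3 → R3 + (2)·R2
REF = 
  [   5,   -2,   -3,    0]
  [   0, 12/5,  8/5,   -4]
  [   0,    0,    1,    2]

Back-substitution:
x₃ = 2 / 1 = 2
x₂ = (-4 - (8/5)(2)) / (12/5) = -3
x₁ = (0 - (-2)(-3) - (-3)(2)) / 5 = 0

x = [0, -3, 2]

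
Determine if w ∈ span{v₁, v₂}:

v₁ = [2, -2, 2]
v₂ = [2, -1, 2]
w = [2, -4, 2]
Yes

Form the augmented matrix and row-reduce:
[v₁|v₂|w] = 
  [  2,   2,   2]
  [ -2,  -1,  -4]
  [  2,   2,   2]
R2 → R2 + (1)·R1
R3 → R3 - (1)·R1
REF = 
  [  2,   2,   2]
  [  0,   1,  -2]
  [  0,   0,   0]

No row of the form [0 0 | nonzero], so the system is consistent. Back-substitution gives c₁ = 3, c₂ = -2: w = (3)·v₁ + (-2)·v₂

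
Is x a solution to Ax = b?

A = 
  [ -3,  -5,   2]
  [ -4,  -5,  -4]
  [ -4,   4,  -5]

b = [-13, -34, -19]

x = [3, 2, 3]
Yes

Ax = [-13, -34, -19] = b ✓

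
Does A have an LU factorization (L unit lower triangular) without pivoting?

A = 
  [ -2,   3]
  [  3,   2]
Yes.
A[1,1] = -2 ≠ 0, so Gaussian elimination proceeds without a row swap: multiplier ℓ₂₁ = (3)/(-2) = -3/2, and U[2,2] = 2 - (-3/2)(3) = 13/2.
L = 
  [   1,    0]
  [-3/2,    1]
U = 
  [  -2,    3]
  [   0, 13/2]
Check row 2 of LU: [(-3/2)(-2), (-3/2)(3) + (13/2)] = [3, 2] = row 2 of A ✓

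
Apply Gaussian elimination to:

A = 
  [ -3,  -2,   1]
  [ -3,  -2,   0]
Row operations:
R2 → R2 - (1)·R1

Resulting echelon form:
REF = 
  [ -3,  -2,   1]
  [  0,   0,  -1]

Rank = 2 (number of non-zero pivot rows).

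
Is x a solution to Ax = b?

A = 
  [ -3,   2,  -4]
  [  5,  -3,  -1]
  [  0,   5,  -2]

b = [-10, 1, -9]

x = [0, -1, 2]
Yes

Ax = [-10, 1, -9] = b ✓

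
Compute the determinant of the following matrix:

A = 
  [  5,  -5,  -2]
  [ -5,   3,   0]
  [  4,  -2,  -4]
44

Cofactor expansion along row 1:
det(A) = (5)·((3)(-4) - (0)(-2)) - (-5)·((-5)(-4) - (0)(4)) + (-2)·((-5)(-2) - (3)(4))
  = (5)(-12) - (-5)(20) + (-2)(-2)
  = 44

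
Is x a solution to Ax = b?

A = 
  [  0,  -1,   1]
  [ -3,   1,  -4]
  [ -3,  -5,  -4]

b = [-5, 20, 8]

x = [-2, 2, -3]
Yes

Ax = [-5, 20, 8] = b ✓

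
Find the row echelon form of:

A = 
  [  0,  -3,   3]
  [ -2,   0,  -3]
Row operations:
Swap R1 ↔ R2

Resulting echelon form:
REF = 
  [ -2,   0,  -3]
  [  0,  -3,   3]

Rank = 2 (number of non-zero pivot rows).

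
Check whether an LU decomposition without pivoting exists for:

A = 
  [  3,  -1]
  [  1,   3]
Yes.
A[1,1] = 3 ≠ 0, so Gaussian elimination proceeds without a row swap: multiplier ℓ₂₁ = (1)/(3) = 1/3, and U[2,2] = 3 - (1/3)(-1) = 10/3.
L = 
  [  1,   0]
  [1/3,   1]
U = 
  [   3,   -1]
  [   0, 10/3]
Check row 2 of LU: [(1/3)(3), (1/3)(-1) + (10/3)] = [1, 3] = row 2 of A ✓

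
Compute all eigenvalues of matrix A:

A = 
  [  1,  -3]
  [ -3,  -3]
tr(A) = -2, det(A) = -12
Characteristic polynomial: λ² - tr(A)λ + det(A) = λ² + 2λ - 12
λ² + 2λ - 12 = 0  ⇒  λ = (-2 ± √((2)² - 4·(-12)))/2 = (-2 ± √(52))/2
  = -1 + √13,  -1 - √13

λ = -1 + √13, -1 - √13  (≈ 2.606, -4.606)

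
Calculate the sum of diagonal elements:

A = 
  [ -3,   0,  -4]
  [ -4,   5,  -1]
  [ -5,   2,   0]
2

tr(A) = -3 + 5 + 0 = 2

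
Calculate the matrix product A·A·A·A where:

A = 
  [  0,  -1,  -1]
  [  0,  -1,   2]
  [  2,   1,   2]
A² = A·A:
A²[1,1] = (0)(0) + (-1)(0) + (-1)(2) = -2
A²[1,2] = (0)(-1) + (-1)(-1) + (-1)(1) = 0
A²[1,3] = (0)(-1) + (-1)(2) + (-1)(2) = -4
A²[2,1] = (0)(0) + (-1)(0) + (2)(2) = 4
A²[2,2] = (0)(-1) + (-1)(-1) + (2)(1) = 3
A²[2,3] = (0)(-1) + (-1)(2) + (2)(2) = 2
A²[3,1] = (2)(0) + (1)(0) + (2)(2) = 4
A²[3,2] = (2)(-1) + (1)(-1) + (2)(1) = -1
A²[3,3] = (2)(-1) + (1)(2) + (2)(2) = 4
A² = 
  [ -2,   0,  -4]
  [  4,   3,   2]
  [  4,  -1,   4]

A^3 = A^2·A:
A^3[1,1] = (-2)(0) + (0)(0) + (-4)(2) = -8
A^3[1,2] = (-2)(-1) + (0)(-1) + (-4)(1) = -2
A^3[1,3] = (-2)(-1) + (0)(2) + (-4)(2) = -6
A^3[2,1] = (4)(0) + (3)(0) + (2)(2) = 4
A^3[2,2] = (4)(-1) + (3)(-1) + (2)(1) = -5
A^3[2,3] = (4)(-1) + (3)(2) + (2)(2) = 6
A^3[3,1] = (4)(0) + (-1)(0) + (4)(2) = 8
A^3[3,2] = (4)(-1) + (-1)(-1) + (4)(1) = 1
A^3[3,3] = (4)(-1) + (-1)(2) + (4)(2) = 2
A^3 = 
  [ -8,  -2,  -6]
  [  4,  -5,   6]
  [  8,   1,   2]

A^4 = A^3·A:
A^4[1,1] = (-8)(0) + (-2)(0) + (-6)(2) = -12
A^4[1,2] = (-8)(-1) + (-2)(-1) + (-6)(1) = 4
A^4[1,3] = (-8)(-1) + (-2)(2) + (-6)(2) = -8
A^4[2,1] = (4)(0) + (-5)(0) + (6)(2) = 12
A^4[2,2] = (4)(-1) + (-5)(-1) + (6)(1) = 7
A^4[2,3] = (4)(-1) + (-5)(2) + (6)(2) = -2
A^4[3,1] = (8)(0) + (1)(0) + (2)(2) = 4
A^4[3,2] = (8)(-1) + (1)(-1) + (2)(1) = -7
A^4[3,3] = (8)(-1) + (1)(2) + (2)(2) = -2
A^4 = 
  [-12,   4,  -8]
  [ 12,   7,  -2]
  [  4,  -7,  -2]

Therefore
A^4 = 
  [-12,   4,  -8]
  [ 12,   7,  -2]
  [  4,  -7,  -2]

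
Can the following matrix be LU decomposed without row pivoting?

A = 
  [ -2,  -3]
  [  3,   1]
Yes.
A[1,1] = -2 ≠ 0, so Gaussian elimination proceeds without a row swap: multiplier ℓ₂₁ = (3)/(-2) = -3/2, and U[2,2] = 1 - (-3/2)(-3) = -7/2.
L = 
  [   1,    0]
  [-3/2,    1]
U = 
  [  -2,   -3]
  [   0, -7/2]
Check row 2 of LU: [(-3/2)(-2), (-3/2)(-3) + (-7/2)] = [3, 1] = row 2 of A ✓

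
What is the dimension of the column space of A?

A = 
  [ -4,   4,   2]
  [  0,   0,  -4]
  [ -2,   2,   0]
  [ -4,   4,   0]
Row reduce:
R3 → R3 - (1/2)·R1
R4 → R4 - (1)·R1
R3 → R3 - (1/4)·R2
R4 → R4 - (1/2)·R2
REF = 
  [ -4,   4,   2]
  [  0,   0,  -4]
  [  0,   0,   0]
  [  0,   0,   0]
Pivot columns: 1, 3 → 2 pivots.
dim(Col(A)) = number of pivot columns = 2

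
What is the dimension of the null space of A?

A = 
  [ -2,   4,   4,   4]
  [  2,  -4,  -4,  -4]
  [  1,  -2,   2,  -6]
nullity(A) = 2

Row reduce:
R2 → R2 + (1)·R1
R3 → R3 + (1/2)·R1
Swap R2 ↔ R3
REF = 
  [ -2,   4,   4,   4]
  [  0,   0,   4,  -4]
  [  0,   0,   0,   0]
Pivot columns: 1, 3 → 2 pivots.
rank(A) = 2, so nullity(A) = 4 - 2 = 2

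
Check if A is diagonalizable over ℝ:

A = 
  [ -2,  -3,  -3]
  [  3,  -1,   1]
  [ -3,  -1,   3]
No

Characteristic polynomial: det(λI - A) = λ³ - 6λ - 58
By the rational root theorem any rational root is an integer dividing 58; none of those is a root, so p(λ) has no rational roots and hence (being an irreducible cubic) no repeated roots.
Discriminant of the cubic: Δ = -89964
Δ < 0 ⇒ one real eigenvalue and a complex-conjugate pair: λ ≈ 4.385, -2.192 + 2.902i, -2.192 - 2.902i
Has complex eigenvalues (not diagonalizable over ℝ).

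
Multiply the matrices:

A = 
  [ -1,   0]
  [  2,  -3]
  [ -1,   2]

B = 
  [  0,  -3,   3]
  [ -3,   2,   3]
A is 3×2 and B is 2×3, so AB is 3×3. Each entry is (row of A)·(column of B):
AB[1,1] = (-1)(0) + (0)(-3) = 0
AB[1,2] = (-1)(-3) + (0)(2) = 3
AB[1,3] = (-1)(3) + (0)(3) = -3
AB[2,1] = (2)(0) + (-3)(-3) = 9
AB[2,2] = (2)(-3) + (-3)(2) = -12
AB[2,3] = (2)(3) + (-3)(3) = -3
AB[3,1] = (-1)(0) + (2)(-3) = -6
AB[3,2] = (-1)(-3) + (2)(2) = 7
AB[3,3] = (-1)(3) + (2)(3) = 3

AB = 
  [  0,   3,  -3]
  [  9, -12,  -3]
  [ -6,   7,   3]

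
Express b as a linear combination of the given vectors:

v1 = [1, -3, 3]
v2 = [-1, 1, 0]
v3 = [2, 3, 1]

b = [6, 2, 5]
c1 = 1, c2 = -1, c3 = 2

b = 1·v1 + -1·v2 + 2·v3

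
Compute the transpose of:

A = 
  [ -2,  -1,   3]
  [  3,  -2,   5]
Aᵀ = 
  [ -2,   3]
  [ -1,  -2]
  [  3,   5]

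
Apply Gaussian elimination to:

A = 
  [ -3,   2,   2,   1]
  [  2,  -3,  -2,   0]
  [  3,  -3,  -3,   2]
Row operations:
R2 → R2 + (2/3)·R1
R3 → R3 + (1)·R1
R3 → R3 - (3/5)·R2

Resulting echelon form:
REF = 
  [  -3,    2,    2,    1]
  [   0, -5/3, -2/3,  2/3]
  [   0,    0, -3/5, 13/5]

Rank = 3 (number of non-zero pivot rows).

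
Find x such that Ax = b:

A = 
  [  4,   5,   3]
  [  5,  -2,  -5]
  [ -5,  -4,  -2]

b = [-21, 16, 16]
Row reduce the augmented matrix [A|b]:
R2 → R2 - (5/4)·R1
R3 → R3 + (5/4)·R1
R3 → R3 + (3/11)·R2
REF = 
  [    4,     5,     3,   -21]
  [    0, -33/4, -35/4, 169/4]
  [    0,     0, -7/11, 14/11]

Back-substitution:
x₃ = (14/11) / (-7/11) = -2
x₂ = (169/4 - (-35/4)(-2)) / (-33/4) = -3
x₁ = (-21 - (5)(-3) - (3)(-2)) / 4 = 0

x = [0, -3, -2]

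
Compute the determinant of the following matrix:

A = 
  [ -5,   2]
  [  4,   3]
-23

For a 2×2 matrix, det = ad - bc = (-5)(3) - (2)(4) = -23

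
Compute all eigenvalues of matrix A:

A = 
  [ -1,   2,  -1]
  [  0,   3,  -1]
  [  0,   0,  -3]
λ = -1, 3, -3

Characteristic polynomial: det(λI - A) = λ³ + λ² - 9λ - 9
Testing integer divisors of the constant term: p(-1) = 0, so (λ + 1) is a factor:
p(λ) = (λ + 1)(λ² - 9)
λ² - 9 = (λ + 3)(λ - 3)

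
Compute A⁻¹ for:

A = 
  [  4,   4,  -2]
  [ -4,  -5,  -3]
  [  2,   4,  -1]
det(A) = (4)·((-5)(-1) - (-3)(4)) - (4)·((-4)(-1) - (-3)(2)) + (-2)·((-4)(4) - (-5)(2))
  = (4)(17) - (4)(10) + (-2)(-6)
  = 40
det(A) = 40 ≠ 0, so A is invertible.

Cofactors Cᵢⱼ = (-1)ⁱ⁺ʲ·Mᵢⱼ:
C = 
  [ 17, -10,  -6]
  [ -4,   0,  -8]
  [-22,  20,  -4]

adj(A) = Cᵀ:
adj(A) = 
  [ 17,  -4, -22]
  [-10,   0,  20]
  [ -6,  -8,  -4]

A⁻¹ = (1/40) · adj(A):
A⁻¹ = 
  [ 17/40,  -1/10, -11/20]
  [  -1/4,      0,    1/2]
  [ -3/20,   -1/5,  -1/10]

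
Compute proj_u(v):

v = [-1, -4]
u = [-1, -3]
proj_u(v) = [-13/10, -39/10]

v·u = (-1)(-1) + (-4)(-3) = 13
u·u = (-1)² + (-3)² = 10
proj_u(v) = (v·u / u·u) × u = (13/10) × u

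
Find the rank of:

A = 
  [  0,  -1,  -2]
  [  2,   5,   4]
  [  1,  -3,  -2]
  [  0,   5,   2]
rank(A) = 3

Row reduce:
Swap R1 ↔ R2
R3 → R3 - (1/2)·R1
R3 → R3 - (11/2)·R2
R4 → R4 + (5)·R2
R4 → R4 + (8/7)·R3
REF = 
  [  2,   5,   4]
  [  0,  -1,  -2]
  [  0,   0,   7]
  [  0,   0,   0]
Pivot columns: 1, 2, 3 → 3 pivots.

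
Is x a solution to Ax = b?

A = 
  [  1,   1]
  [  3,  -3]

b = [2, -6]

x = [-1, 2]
No

Ax = [1, -9] ≠ b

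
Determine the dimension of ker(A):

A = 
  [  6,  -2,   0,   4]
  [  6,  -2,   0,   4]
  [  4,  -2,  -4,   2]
nullity(A) = 2

Row reduce:
R2 → R2 - (1)·R1
R3 → R3 - (2/3)·R1
Swap R2 ↔ R3
REF = 
  [   6,   -2,    0,    4]
  [   0, -2/3,   -4, -2/3]
  [   0,    0,    0,    0]
Pivot columns: 1, 2 → 2 pivots.
rank(A) = 2, so nullity(A) = 4 - 2 = 2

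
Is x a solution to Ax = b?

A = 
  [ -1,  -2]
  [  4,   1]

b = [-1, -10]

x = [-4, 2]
No

Ax = [0, -14] ≠ b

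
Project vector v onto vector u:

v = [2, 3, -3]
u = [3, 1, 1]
v·u = (2)(3) + (3)(1) + (-3)(1) = 6
u·u = (3)² + (1)² + (1)² = 11
proj_u(v) = (v·u / u·u) × u = (6/11) × u

proj_u(v) = [18/11, 6/11, 6/11]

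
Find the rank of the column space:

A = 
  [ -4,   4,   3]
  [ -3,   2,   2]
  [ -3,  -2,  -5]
Row reduce:
R2 → R2 - (3/4)·R1
R3 → R3 - (3/4)·R1
R3 → R3 - (5)·R2
REF = 
  [  -4,    4,    3]
  [   0,   -1, -1/4]
  [   0,    0,   -6]
Pivot columns: 1, 2, 3 → 3 pivots.
dim(Col(A)) = number of pivot columns = 3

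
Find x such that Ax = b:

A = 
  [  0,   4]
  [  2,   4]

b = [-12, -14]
Row reduce the augmented matrix [A|b]:
Swap R1 ↔ R2
REF = 
  [  2,   4, -14]
  [  0,   4, -12]

Back-substitution:
x₂ = (-12) / 4 = -3
x₁ = (-14 - (4)(-3)) / 2 = -1

x = [-1, -3]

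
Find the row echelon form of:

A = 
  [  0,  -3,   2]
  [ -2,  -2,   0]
Row operations:
Swap R1 ↔ R2

Resulting echelon form:
REF = 
  [ -2,  -2,   0]
  [  0,  -3,   2]

Rank = 2 (number of non-zero pivot rows).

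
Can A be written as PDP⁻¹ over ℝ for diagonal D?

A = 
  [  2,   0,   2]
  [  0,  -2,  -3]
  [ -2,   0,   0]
No

Characteristic polynomial: det(λI - A) = λ³ + 8
Testing integer divisors of the constant term: p(-2) = 0, so (λ + 2) is a factor:
p(λ) = (λ + 2)(λ² - 2λ + 4)
λ² - 2λ + 4 = 0  ⇒  λ = (2 ± √((-2)² - 4·(4)))/2 = (2 ± √(-12))/2
  = 1 + i√3,  1 - i√3
Eigenvalues: -2, 1 + i√3, 1 - i√3  (≈ -2, 1 + 1.732i, 1 - 1.732i)
Has complex eigenvalues (not diagonalizable over ℝ).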